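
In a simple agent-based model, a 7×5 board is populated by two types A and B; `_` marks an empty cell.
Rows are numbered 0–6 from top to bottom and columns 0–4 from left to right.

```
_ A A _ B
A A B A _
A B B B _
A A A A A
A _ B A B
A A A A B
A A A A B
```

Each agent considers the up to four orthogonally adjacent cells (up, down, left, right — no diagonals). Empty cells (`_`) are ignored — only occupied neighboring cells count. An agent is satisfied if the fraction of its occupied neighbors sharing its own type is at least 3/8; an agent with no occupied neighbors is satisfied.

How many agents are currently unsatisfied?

(0,1)A 2/2 satisfied
(0,2)A 1/2 satisfied
(0,4)B 0/0 satisfied
(1,0)A 2/2 satisfied
(1,1)A 2/4 satisfied
(1,2)B 1/4 not
(1,3)A 0/2 not
(2,0)A 2/3 satisfied
(2,1)B 1/4 not
(2,2)B 3/4 satisfied
(2,3)B 1/3 not
(3,0)A 3/3 satisfied
(3,1)A 2/3 satisfied
(3,2)A 2/4 satisfied
(3,3)A 3/4 satisfied
(3,4)A 1/2 satisfied
(4,0)A 2/2 satisfied
(4,2)B 0/3 not
(4,3)A 2/4 satisfied
(4,4)B 1/3 not
(5,0)A 3/3 satisfied
(5,1)A 3/3 satisfied
(5,2)A 3/4 satisfied
(5,3)A 3/4 satisfied
(5,4)B 2/3 satisfied
(6,0)A 2/2 satisfied
(6,1)A 3/3 satisfied
(6,2)A 3/3 satisfied
(6,3)A 2/3 satisfied
(6,4)B 1/2 satisfied
Unsatisfied: (1,2), (1,3), (2,1), (2,3), (4,2), (4,4) — 6 in total.

6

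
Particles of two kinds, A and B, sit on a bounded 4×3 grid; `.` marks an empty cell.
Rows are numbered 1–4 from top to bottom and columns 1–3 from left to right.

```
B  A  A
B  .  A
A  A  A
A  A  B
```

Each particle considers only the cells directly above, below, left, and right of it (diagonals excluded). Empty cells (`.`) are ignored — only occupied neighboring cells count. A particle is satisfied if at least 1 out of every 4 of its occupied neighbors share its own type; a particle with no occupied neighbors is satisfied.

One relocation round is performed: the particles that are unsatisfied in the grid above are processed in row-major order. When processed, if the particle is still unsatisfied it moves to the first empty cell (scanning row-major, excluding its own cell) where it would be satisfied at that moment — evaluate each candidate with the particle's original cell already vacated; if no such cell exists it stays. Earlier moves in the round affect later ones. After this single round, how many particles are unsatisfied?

0

Initially unsatisfied (in order): (4,3).
  (4,3) → (2,2).
Resulting grid:
B A A
B B A
A A A
A A .
All satisfied now.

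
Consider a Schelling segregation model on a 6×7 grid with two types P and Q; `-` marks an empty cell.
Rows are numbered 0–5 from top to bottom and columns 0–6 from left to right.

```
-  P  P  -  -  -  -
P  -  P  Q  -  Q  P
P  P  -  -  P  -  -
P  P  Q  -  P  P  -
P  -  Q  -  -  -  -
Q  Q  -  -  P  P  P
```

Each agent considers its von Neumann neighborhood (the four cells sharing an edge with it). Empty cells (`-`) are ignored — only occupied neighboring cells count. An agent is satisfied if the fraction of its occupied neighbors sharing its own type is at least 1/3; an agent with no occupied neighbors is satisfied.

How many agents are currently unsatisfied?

Row 0: (0,1)P 1/1 satisfied · (0,2)P 2/2 satisfied
Row 1: (1,0)P 1/1 satisfied · (1,2)P 1/2 satisfied · (1,3)Q 0/1 not · (1,5)Q 0/1 not · (1,6)P 0/1 not
Row 2: (2,0)P 3/3 satisfied · (2,1)P 2/2 satisfied · (2,4)P 1/1 satisfied
Row 3: (3,0)P 3/3 satisfied · (3,1)P 2/3 satisfied · (3,2)Q 1/2 satisfied · (3,4)P 2/2 satisfied · (3,5)P 1/1 satisfied
Row 4: (4,0)P 1/2 satisfied · (4,2)Q 1/1 satisfied
Row 5: (5,0)Q 1/2 satisfied · (5,1)Q 1/1 satisfied · (5,4)P 1/1 satisfied · (5,5)P 2/2 satisfied · (5,6)P 1/1 satisfied
Unsatisfied: (1,3), (1,5), (1,6) — 3 in total.

3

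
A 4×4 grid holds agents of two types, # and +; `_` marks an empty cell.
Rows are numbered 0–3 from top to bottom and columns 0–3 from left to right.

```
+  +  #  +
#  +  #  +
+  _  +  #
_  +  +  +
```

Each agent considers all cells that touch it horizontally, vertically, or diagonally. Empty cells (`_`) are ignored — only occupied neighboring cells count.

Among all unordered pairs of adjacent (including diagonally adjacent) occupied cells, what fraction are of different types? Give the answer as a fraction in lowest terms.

17/32

Scan each occupied cell's neighbors to the right and below (and the two forward diagonals) so each pair is counted once.
From row 0: 8 unlike of 13 pairs (running 8/13).
From row 1: 6 unlike of 10 pairs (running 14/23).
From row 2: 3 unlike of 7 pairs (running 17/30).
From row 3: 0 unlike of 2 pairs (running 17/32).
Total adjacent occupied pairs: 32; unlike-type pairs: 17.
17/32 is already in lowest terms.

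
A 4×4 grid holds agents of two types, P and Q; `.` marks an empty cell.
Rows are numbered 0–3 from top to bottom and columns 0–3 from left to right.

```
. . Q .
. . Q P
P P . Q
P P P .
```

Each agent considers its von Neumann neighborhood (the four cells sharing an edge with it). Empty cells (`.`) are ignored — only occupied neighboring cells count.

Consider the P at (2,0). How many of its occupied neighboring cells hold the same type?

Occupied neighbors of (2,0): (3,0)=P, (2,1)=P.
Same type (P): 2 of 2.

2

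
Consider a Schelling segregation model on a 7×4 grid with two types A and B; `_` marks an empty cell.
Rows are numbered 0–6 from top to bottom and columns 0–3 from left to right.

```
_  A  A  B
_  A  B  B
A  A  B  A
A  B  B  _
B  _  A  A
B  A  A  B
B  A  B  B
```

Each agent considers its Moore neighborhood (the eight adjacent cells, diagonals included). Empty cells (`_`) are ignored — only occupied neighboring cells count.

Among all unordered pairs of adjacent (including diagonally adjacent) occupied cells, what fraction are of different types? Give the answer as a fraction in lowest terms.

32/61

Scan each occupied cell's neighbors to the right and below (and the two forward diagonals) so each pair is counted once.
From row 0: 4 unlike of 9 pairs (running 4/9).
From row 1: 5 unlike of 10 pairs (running 9/19).
From row 2: 6 unlike of 11 pairs (running 15/30).
From row 3: 5 unlike of 7 pairs (running 20/37).
From row 4: 3 unlike of 8 pairs (running 23/45).
From row 5: 7 unlike of 13 pairs (running 30/58).
From row 6: 2 unlike of 3 pairs (running 32/61).
Total adjacent occupied pairs: 61; unlike-type pairs: 32.
32/61 is already in lowest terms.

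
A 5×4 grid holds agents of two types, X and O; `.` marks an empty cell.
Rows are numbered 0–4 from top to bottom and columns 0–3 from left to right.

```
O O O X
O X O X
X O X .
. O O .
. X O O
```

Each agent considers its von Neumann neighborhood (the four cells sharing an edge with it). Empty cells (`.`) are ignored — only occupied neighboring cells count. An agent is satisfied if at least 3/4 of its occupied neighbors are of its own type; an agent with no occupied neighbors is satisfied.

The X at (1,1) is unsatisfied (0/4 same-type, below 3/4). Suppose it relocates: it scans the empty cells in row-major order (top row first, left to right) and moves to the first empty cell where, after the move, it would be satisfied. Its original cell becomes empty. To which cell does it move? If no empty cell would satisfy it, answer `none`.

(2,3)

Vacating (1,1). Empty cells in order:
  (2,3): 2/2 same-type → satisfied — stop here.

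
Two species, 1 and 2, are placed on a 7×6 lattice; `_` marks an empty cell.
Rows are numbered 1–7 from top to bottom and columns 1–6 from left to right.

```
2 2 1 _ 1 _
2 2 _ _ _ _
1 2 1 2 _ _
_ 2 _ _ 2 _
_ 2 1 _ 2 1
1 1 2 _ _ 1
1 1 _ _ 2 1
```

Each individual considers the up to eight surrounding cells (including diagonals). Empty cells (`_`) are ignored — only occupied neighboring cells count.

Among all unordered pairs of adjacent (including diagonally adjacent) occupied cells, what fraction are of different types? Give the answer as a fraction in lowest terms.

1/2

Scan each occupied cell's neighbors to the right and below (and the two forward diagonals) so each pair is counted once.
Row 1: 2(1,1)–2(1,2)= 2(1,1)–2(2,1)= 2(1,1)–2(2,2)= 2(1,2)–1(1,3)≠ 2(1,2)–2(2,2)= 2(1,2)–2(2,1)= 1(1,3)–2(2,2)≠  → 2/7 unlike.
Row 2: 2(2,1)–2(2,2)= 2(2,1)–1(3,1)≠ 2(2,1)–2(3,2)= 2(2,2)–2(3,2)= 2(2,2)–1(3,3)≠ 2(2,2)–1(3,1)≠  → 3/6 unlike.
Row 3: 1(3,1)–2(3,2)≠ 1(3,1)–2(4,2)≠ 2(3,2)–1(3,3)≠ 2(3,2)–2(4,2)= 1(3,3)–2(3,4)≠ 1(3,3)–2(4,2)≠ 2(3,4)–2(4,5)=  → 5/7 unlike.
Row 4: 2(4,2)–2(5,2)= 2(4,2)–1(5,3)≠ 2(4,5)–2(5,5)= 2(4,5)–1(5,6)≠  → 2/4 unlike.
Row 5: 2(5,2)–1(5,3)≠ 2(5,2)–1(6,2)≠ 2(5,2)–2(6,3)= 2(5,2)–1(6,1)≠ 1(5,3)–2(6,3)≠ 1(5,3)–1(6,2)= 2(5,5)–1(5,6)≠ 2(5,5)–1(6,6)≠ 1(5,6)–1(6,6)=  → 6/9 unlike.
Row 6: 1(6,1)–1(6,2)= 1(6,1)–1(7,1)= 1(6,1)–1(7,2)= 1(6,2)–2(6,3)≠ 1(6,2)–1(7,2)= 1(6,2)–1(7,1)= 2(6,3)–1(7,2)≠ 1(6,6)–1(7,6)= 1(6,6)–2(7,5)≠  → 3/9 unlike.
Row 7: 1(7,1)–1(7,2)= 2(7,5)–1(7,6)≠  → 1/2 unlike.
Total adjacent occupied pairs: 44; unlike-type pairs: 22.
22/44 reduces to 1/2.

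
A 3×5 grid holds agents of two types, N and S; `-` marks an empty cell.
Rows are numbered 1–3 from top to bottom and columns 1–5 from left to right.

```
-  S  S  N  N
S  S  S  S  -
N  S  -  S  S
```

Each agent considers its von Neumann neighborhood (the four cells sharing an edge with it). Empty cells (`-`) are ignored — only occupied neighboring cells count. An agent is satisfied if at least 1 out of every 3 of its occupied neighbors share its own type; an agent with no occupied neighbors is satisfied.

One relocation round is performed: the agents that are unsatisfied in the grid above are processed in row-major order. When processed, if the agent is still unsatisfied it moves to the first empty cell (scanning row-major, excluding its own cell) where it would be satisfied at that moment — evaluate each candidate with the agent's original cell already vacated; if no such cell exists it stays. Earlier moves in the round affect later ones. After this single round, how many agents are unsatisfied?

0

Initially unsatisfied (in order): (3,1).
  (3,1) → (2,5).
Resulting grid:
- S S N N
S S S S N
- S - S S
All satisfied now.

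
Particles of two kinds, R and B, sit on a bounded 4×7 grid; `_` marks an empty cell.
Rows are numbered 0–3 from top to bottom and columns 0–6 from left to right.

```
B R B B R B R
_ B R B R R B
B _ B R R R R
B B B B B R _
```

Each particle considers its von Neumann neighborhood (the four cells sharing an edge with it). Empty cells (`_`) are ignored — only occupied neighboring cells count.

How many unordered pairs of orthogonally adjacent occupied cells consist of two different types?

20

Scan each occupied cell's neighbors to the right and below so each pair is counted once.
From row 0: 9 unlike of 12 pairs (running 9/12).
From row 1: 7 unlike of 10 pairs (running 16/22).
From row 2: 3 unlike of 9 pairs (running 19/31).
From row 3: 1 unlike of 5 pairs (running 20/36).
Total adjacent occupied pairs: 36; unlike-type pairs: 20.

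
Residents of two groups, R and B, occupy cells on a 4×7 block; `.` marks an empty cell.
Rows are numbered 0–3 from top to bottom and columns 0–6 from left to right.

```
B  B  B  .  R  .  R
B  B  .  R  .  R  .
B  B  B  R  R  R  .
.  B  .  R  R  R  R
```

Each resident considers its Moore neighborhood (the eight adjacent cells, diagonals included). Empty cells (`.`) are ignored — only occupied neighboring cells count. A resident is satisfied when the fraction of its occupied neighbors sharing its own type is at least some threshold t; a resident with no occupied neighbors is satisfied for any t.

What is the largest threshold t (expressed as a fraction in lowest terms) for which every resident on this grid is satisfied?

(0,0)B 3/3
(0,1)B 4/4
(0,2)B 2/3
(0,4)R 2/2
(0,6)R 1/1
(1,0)B 5/5
(1,1)B 7/7
(1,3)R 3/5
(1,5)R 4/4
(2,0)B 4/4
(2,1)B 5/5
(2,2)B 3/6
(2,3)R 4/5
(2,4)R 7/7
(2,5)R 5/5
(3,1)B 3/3
(3,3)R 3/4
(3,4)R 5/5
(3,5)R 4/4
(3,6)R 2/2
The smallest same-type fraction is 3/6 at (2,2), which reduces to 1/2. Any threshold above that leaves this resident unsatisfied.

1/2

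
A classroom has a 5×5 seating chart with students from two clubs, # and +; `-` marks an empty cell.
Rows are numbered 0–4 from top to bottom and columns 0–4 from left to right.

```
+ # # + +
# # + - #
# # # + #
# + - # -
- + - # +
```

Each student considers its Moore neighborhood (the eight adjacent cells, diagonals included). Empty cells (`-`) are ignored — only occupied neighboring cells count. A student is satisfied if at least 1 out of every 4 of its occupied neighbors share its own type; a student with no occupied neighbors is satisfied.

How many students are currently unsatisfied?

Row 0: (0,0)+ 0/3 unhappy · (0,1)# 3/5 ok · (0,2)# 2/4 ok · (0,3)+ 2/4 ok · (0,4)+ 1/2 ok
Row 1: (1,0)# 4/5 ok · (1,1)# 6/8 ok · (1,2)+ 2/7 ok · (1,4)# 1/4 ok
Row 2: (2,0)# 4/5 ok · (2,1)# 5/7 ok · (2,2)# 3/6 ok · (2,3)+ 1/5 unhappy · (2,4)# 2/3 ok
Row 3: (3,0)# 2/4 ok · (3,1)+ 1/5 unhappy · (3,3)# 3/5 ok
Row 4: (4,1)+ 1/2 ok · (4,3)# 1/2 ok · (4,4)+ 0/2 unhappy
Unsatisfied: (0,0), (2,3), (3,1), (4,4) — 4 in total.

4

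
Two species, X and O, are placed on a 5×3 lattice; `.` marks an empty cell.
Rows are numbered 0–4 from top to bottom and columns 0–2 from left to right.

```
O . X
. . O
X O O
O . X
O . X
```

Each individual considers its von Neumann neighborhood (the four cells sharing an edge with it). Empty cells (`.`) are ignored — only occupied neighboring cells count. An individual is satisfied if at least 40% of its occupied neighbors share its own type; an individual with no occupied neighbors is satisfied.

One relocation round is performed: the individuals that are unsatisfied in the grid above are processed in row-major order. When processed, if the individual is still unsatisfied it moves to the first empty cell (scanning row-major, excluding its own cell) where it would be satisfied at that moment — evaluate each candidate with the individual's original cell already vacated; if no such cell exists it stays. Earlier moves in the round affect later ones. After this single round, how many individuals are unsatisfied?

2

Initially unsatisfied (in order): (0,2), (2,0).
  (0,2) → (1,0).
  (2,0) → (4,1).
Resulting grid:
O . .
X . O
. O O
O . X
O X X
Unsatisfied now: (0,0), (1,0).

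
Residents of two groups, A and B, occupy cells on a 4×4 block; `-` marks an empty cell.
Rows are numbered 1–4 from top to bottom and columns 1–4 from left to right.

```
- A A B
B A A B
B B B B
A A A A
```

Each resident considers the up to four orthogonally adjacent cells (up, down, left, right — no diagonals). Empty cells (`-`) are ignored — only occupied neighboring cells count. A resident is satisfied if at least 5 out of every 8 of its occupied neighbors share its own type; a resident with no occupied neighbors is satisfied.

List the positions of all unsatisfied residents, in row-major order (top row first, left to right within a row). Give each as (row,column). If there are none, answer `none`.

(1,2)A 2/2 ok
(1,3)A 2/3 ok
(1,4)B 1/2 unhappy
(2,1)B 1/2 unhappy
(2,2)A 2/4 unhappy
(2,3)A 2/4 unhappy
(2,4)B 2/3 ok
(3,1)B 2/3 ok
(3,2)B 2/4 unhappy
(3,3)B 2/4 unhappy
(3,4)B 2/3 ok
(4,1)A 1/2 unhappy
(4,2)A 2/3 ok
(4,3)A 2/3 ok
(4,4)A 1/2 unhappy

(1,4), (2,1), (2,2), (2,3), (3,2), (3,3), (4,1), (4,4)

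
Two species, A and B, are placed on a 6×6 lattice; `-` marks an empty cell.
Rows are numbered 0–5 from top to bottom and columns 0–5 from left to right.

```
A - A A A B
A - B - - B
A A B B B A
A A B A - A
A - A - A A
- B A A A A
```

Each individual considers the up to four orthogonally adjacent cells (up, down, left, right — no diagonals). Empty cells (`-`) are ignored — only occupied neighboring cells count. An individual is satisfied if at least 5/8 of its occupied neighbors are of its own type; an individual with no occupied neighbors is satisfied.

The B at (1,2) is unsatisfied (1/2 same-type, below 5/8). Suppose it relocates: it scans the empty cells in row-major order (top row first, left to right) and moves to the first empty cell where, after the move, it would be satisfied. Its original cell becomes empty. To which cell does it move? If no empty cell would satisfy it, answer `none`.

(1,4)

Vacating (1,2). Empty cells in order:
  (0,1): 0/2 same-type → still unsatisfied.
  (1,1): 0/2 same-type → still unsatisfied.
  (1,3): 1/2 same-type → still unsatisfied.
  (1,4): 2/3 same-type → satisfied — stop here.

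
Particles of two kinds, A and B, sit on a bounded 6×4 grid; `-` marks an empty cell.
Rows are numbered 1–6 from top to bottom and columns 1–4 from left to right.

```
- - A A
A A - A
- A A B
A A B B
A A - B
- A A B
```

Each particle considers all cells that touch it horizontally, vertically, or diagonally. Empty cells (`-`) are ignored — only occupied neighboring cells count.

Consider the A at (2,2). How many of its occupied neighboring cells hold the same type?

4

Occupied neighbors of (2,2): (1,3)=A, (2,1)=A, (3,2)=A, (3,3)=A.
Same type (A): 4 of 4.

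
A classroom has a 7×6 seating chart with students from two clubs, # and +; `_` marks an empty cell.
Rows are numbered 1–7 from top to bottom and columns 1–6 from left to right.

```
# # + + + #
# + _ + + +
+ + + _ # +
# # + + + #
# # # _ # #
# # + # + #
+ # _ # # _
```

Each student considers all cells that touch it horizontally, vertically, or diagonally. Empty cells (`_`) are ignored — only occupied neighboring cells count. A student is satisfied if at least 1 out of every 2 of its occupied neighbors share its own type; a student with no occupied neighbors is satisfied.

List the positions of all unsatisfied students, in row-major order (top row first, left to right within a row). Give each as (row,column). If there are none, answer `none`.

(1,6), (2,1), (3,1), (3,5), (4,5), (6,3), (6,5), (7,1)

(1,1)# 2/3 ok
(1,2)# 2/4 ok
(1,3)+ 3/4 ok
(1,4)+ 4/4 ok
(1,5)+ 4/5 ok
(1,6)# 0/3 unhappy
(2,1)# 2/5 unhappy
(2,2)+ 4/7 ok
(2,4)+ 5/6 ok
(2,5)+ 5/7 ok
(2,6)+ 3/5 ok
(3,1)+ 2/5 unhappy
(3,2)+ 4/7 ok
(3,3)+ 5/6 ok
(3,5)# 1/7 unhappy
(3,6)+ 3/5 ok
(4,1)# 3/5 ok
(4,2)# 4/8 ok
(4,3)+ 3/6 ok
(4,4)+ 3/6 ok
(4,5)+ 2/6 unhappy
(4,6)# 3/5 ok
(5,1)# 5/5 ok
(5,2)# 6/8 ok
(5,3)# 4/7 ok
(5,5)# 4/7 ok
(5,6)# 3/5 ok
(6,1)# 4/5 ok
(6,2)# 5/7 ok
(6,3)+ 0/6 unhappy
(6,4)# 4/6 ok
(6,5)+ 0/6 unhappy
(6,6)# 3/4 ok
(7,1)+ 0/3 unhappy
(7,2)# 2/4 ok
(7,4)# 2/4 ok
(7,5)# 3/4 ok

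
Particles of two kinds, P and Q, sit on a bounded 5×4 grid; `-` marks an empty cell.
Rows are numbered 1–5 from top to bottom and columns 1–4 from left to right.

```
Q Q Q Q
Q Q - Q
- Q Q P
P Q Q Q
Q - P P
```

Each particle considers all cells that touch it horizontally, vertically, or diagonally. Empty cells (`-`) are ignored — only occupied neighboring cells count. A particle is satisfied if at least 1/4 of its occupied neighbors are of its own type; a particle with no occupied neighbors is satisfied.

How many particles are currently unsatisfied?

Row 1: (1,1)Q 3/3 ✓ · (1,2)Q 4/4 ✓ · (1,3)Q 4/4 ✓ · (1,4)Q 2/2 ✓
Row 2: (2,1)Q 4/4 ✓ · (2,2)Q 6/6 ✓ · (2,4)Q 3/4 ✓
Row 3: (3,2)Q 5/6 ✓ · (3,3)Q 6/7 ✓ · (3,4)P 0/4 ✗
Row 4: (4,1)P 0/3 ✗ · (4,2)Q 4/6 ✓ · (4,3)Q 4/7 ✓ · (4,4)Q 2/5 ✓
Row 5: (5,1)Q 1/2 ✓ · (5,3)P 1/4 ✓ · (5,4)P 1/3 ✓
Unsatisfied: (3,4), (4,1) — 2 in total.

2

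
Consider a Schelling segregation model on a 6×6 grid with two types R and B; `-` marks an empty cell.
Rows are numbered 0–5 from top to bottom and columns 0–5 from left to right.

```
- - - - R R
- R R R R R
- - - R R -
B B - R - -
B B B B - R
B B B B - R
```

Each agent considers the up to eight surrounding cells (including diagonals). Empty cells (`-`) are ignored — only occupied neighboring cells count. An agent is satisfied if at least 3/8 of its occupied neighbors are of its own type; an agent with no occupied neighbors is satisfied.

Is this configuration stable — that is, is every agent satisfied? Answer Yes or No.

Yes

Row 0: (0,4)R 4/4 satisfied · (0,5)R 3/3 satisfied
Row 1: (1,1)R 1/1 satisfied · (1,2)R 3/3 satisfied · (1,3)R 5/5 satisfied · (1,4)R 6/6 satisfied · (1,5)R 4/4 satisfied
Row 2: (2,3)R 5/5 satisfied · (2,4)R 5/5 satisfied
Row 3: (3,0)B 3/3 satisfied · (3,1)B 4/4 satisfied · (3,3)R 2/4 satisfied
Row 4: (4,0)B 5/5 satisfied · (4,1)B 7/7 satisfied · (4,2)B 6/7 satisfied · (4,3)B 3/4 satisfied · (4,5)R 1/1 satisfied
Row 5: (5,0)B 3/3 satisfied · (5,1)B 5/5 satisfied · (5,2)B 5/5 satisfied · (5,3)B 3/3 satisfied · (5,5)R 1/1 satisfied
All meet the threshold, so the configuration is stable.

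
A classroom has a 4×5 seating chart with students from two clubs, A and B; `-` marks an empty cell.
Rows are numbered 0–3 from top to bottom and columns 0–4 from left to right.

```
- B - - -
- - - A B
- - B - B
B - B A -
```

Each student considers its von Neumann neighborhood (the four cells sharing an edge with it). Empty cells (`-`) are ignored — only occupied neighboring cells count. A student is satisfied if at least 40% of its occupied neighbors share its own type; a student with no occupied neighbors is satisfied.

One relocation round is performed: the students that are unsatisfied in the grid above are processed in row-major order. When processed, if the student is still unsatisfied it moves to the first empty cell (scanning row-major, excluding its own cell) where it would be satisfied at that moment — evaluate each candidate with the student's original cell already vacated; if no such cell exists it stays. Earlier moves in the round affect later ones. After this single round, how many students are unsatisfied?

1

Initially unsatisfied (in order): (1,3), (3,3).
  (1,3) → (0,3).
  (3,3) → (0,2).
Resulting grid:
- B A A -
- - - - B
- - B - B
B - B - -
Unsatisfied now: (0,1).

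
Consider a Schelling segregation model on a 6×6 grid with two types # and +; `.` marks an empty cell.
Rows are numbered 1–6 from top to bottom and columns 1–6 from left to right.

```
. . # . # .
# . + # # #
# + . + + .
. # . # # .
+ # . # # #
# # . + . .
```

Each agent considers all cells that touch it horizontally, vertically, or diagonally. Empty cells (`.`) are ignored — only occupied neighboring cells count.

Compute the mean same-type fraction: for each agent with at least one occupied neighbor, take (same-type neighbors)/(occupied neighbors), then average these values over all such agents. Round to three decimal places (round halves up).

(1,3)# 1/2
(1,5)# 3/3
(2,1)# 1/2
(2,3)+ 2/4
(2,4)# 3/6
(2,5)# 3/5
(2,6)# 2/3
(3,1)# 2/3
(3,2)+ 1/4
(3,4)+ 2/6
(3,5)+ 1/6
(4,2)# 2/4
(4,4)# 3/5
(4,5)# 4/6
(5,1)+ 0/4
(5,2)# 3/4
(5,4)# 3/4
(5,5)# 4/5
(5,6)# 2/2
(6,1)# 2/3
(6,2)# 2/3
(6,4)+ 0/2
Sum over 22 agents: 1/2 + 3/3 + 1/2 + 2/4 + 3/6 + 3/5 + 2/3 + 2/3 + 1/4 + 2/6 + 1/6 + 2/4 + 3/5 + 4/6 + 0/4 + 3/4 + 3/4 + 4/5 + 2/2 + 2/3 + 2/3 + 0/2 = 145/12; mean = 145/12 ÷ 22 = 145/264 = 0.549242… → 0.549.

0.549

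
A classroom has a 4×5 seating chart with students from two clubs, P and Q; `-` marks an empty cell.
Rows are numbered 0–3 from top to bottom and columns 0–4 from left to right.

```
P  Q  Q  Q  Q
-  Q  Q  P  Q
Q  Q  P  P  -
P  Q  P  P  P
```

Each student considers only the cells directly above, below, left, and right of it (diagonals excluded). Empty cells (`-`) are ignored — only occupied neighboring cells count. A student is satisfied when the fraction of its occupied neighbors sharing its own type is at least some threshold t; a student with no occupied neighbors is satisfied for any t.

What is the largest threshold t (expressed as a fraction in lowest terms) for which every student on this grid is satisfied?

(0,0)P 0/1
(0,1)Q 2/3
(0,2)Q 3/3
(0,3)Q 2/3
(0,4)Q 2/2
(1,1)Q 3/3
(1,2)Q 2/4
(1,3)P 1/4
(1,4)Q 1/2
(2,0)Q 1/2
(2,1)Q 3/4
(2,2)P 2/4
(2,3)P 3/3
(3,0)P 0/2
(3,1)Q 1/3
(3,2)P 2/3
(3,3)P 3/3
(3,4)P 1/1
The smallest same-type fraction is 0/1 at (0,0), which reduces to 0/1. Any threshold above that leaves this student unsatisfied.

0/1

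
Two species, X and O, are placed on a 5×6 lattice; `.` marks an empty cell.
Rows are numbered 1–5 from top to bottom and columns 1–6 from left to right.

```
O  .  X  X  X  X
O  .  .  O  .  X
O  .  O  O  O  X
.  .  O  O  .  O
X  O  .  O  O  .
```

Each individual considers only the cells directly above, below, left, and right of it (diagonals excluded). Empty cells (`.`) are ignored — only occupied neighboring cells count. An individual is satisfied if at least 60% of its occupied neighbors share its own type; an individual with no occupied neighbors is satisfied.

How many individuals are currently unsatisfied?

(1,1)O 1/1 ok
(1,3)X 1/1 ok
(1,4)X 2/3 ok
(1,5)X 2/2 ok
(1,6)X 2/2 ok
(2,1)O 2/2 ok
(2,4)O 1/2 unhappy
(2,6)X 2/2 ok
(3,1)O 1/1 ok
(3,3)O 2/2 ok
(3,4)O 4/4 ok
(3,5)O 1/2 unhappy
(3,6)X 1/3 unhappy
(4,3)O 2/2 ok
(4,4)O 3/3 ok
(4,6)O 0/1 unhappy
(5,1)X 0/1 unhappy
(5,2)O 0/1 unhappy
(5,4)O 2/2 ok
(5,5)O 1/1 ok
Unsatisfied: (2,4), (3,5), (3,6), (4,6), (5,1), (5,2) — 6 in total.

6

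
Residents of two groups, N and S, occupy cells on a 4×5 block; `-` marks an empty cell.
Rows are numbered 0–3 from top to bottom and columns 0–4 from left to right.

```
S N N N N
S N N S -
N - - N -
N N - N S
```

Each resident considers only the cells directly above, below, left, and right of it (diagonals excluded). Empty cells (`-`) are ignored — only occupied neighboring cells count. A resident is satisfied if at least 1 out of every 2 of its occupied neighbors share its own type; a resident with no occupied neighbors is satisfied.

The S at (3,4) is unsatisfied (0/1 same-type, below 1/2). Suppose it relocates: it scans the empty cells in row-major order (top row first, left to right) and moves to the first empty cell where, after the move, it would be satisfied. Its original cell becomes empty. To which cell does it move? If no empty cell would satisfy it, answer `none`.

(1,4)

Vacating (3,4). Empty cells in order:
  (1,4): 1/2 same-type → satisfied — stop here.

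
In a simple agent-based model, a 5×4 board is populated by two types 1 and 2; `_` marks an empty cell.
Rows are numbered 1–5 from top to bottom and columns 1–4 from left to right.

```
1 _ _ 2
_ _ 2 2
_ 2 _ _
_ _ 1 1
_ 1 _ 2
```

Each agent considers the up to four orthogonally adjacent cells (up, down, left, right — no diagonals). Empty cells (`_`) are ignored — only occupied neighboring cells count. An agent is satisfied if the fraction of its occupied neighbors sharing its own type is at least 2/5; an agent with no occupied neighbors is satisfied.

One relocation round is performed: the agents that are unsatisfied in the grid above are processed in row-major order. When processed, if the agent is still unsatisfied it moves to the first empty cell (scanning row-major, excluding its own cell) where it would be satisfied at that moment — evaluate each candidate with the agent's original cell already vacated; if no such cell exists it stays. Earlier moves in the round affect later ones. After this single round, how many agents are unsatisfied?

Initially unsatisfied (in order): (5,4).
  (5,4) → (1,3).
Resulting grid:
1 _ 2 2
_ _ 2 2
_ 2 _ _
_ _ 1 1
_ 1 _ _
All satisfied now.

0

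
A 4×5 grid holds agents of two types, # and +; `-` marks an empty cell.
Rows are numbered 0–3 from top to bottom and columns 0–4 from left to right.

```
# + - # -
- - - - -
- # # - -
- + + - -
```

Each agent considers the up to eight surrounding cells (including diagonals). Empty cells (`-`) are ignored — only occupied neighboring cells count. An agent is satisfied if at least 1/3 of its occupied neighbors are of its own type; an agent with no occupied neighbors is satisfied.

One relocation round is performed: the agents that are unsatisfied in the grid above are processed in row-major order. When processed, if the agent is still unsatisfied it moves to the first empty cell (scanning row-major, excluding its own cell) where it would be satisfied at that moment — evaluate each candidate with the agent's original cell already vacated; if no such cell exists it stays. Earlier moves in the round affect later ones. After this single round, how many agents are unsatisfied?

Initially unsatisfied (in order): (0,0), (0,1).
  (0,0) → (0,2).
  (0,1) → (0,0).
Resulting grid:
+ - # # -
- - - - -
- # # - -
- + + - -
All satisfied now.

0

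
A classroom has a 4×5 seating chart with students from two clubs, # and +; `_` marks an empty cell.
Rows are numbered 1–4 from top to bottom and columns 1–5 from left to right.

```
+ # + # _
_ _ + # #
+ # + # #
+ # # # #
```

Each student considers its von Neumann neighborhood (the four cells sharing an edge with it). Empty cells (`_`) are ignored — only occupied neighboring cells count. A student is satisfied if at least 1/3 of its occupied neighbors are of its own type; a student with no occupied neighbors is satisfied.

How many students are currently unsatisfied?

3

Row 1: (1,1)+ 0/1 ✗ · (1,2)# 0/2 ✗ · (1,3)+ 1/3 ✓ · (1,4)# 1/2 ✓
Row 2: (2,3)+ 2/3 ✓ · (2,4)# 3/4 ✓ · (2,5)# 2/2 ✓
Row 3: (3,1)+ 1/2 ✓ · (3,2)# 1/3 ✓ · (3,3)+ 1/4 ✗ · (3,4)# 3/4 ✓ · (3,5)# 3/3 ✓
Row 4: (4,1)+ 1/2 ✓ · (4,2)# 2/3 ✓ · (4,3)# 2/3 ✓ · (4,4)# 3/3 ✓ · (4,5)# 2/2 ✓
Unsatisfied: (1,1), (1,2), (3,3) — 3 in total.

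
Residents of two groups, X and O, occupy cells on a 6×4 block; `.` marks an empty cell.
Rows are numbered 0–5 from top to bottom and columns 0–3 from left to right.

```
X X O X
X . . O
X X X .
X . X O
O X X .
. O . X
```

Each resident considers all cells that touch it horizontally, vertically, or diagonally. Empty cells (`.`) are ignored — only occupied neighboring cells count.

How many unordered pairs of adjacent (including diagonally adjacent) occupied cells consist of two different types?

Scan each occupied cell's neighbors to the right and below (and the two forward diagonals) so each pair is counted once.
Row 0: X(0,0)–X(0,1)= X(0,0)–X(1,0)= X(0,1)–O(0,2)≠ X(0,1)–X(1,0)= O(0,2)–X(0,3)≠ O(0,2)–O(1,3)= X(0,3)–O(1,3)≠  → 3/7 unlike.
Row 1: X(1,0)–X(2,0)= X(1,0)–X(2,1)= O(1,3)–X(2,2)≠  → 1/3 unlike.
Row 2: X(2,0)–X(2,1)= X(2,0)–X(3,0)= X(2,1)–X(2,2)= X(2,1)–X(3,2)= X(2,1)–X(3,0)= X(2,2)–X(3,2)= X(2,2)–O(3,3)≠  → 1/7 unlike.
Row 3: X(3,0)–O(4,0)≠ X(3,0)–X(4,1)= X(3,2)–O(3,3)≠ X(3,2)–X(4,2)= X(3,2)–X(4,1)= O(3,3)–X(4,2)≠  → 3/6 unlike.
Row 4: O(4,0)–X(4,1)≠ O(4,0)–O(5,1)= X(4,1)–X(4,2)= X(4,1)–O(5,1)≠ X(4,2)–X(5,3)= X(4,2)–O(5,1)≠  → 3/6 unlike.
Total adjacent occupied pairs: 29; unlike-type pairs: 11.

11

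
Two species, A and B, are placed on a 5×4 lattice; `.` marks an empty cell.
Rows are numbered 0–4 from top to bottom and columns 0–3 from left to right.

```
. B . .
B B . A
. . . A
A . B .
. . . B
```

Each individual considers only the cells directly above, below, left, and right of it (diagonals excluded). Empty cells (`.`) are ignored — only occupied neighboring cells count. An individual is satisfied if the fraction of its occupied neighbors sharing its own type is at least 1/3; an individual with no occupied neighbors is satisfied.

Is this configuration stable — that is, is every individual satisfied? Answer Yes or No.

Yes

(0,1)B 1/1 ✓
(1,0)B 1/1 ✓
(1,1)B 2/2 ✓
(1,3)A 1/1 ✓
(2,3)A 1/1 ✓
(3,0)A 0/0 ✓
(3,2)B 0/0 ✓
(4,3)B 0/0 ✓
All meet the threshold, so the configuration is stable.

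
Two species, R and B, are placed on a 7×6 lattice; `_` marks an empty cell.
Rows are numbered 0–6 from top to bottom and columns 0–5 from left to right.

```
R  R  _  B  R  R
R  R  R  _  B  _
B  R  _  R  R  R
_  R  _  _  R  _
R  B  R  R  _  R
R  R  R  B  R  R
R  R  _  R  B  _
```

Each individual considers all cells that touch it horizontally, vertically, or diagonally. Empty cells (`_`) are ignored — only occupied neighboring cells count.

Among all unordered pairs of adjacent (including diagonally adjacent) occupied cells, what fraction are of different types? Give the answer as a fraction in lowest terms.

Scan each occupied cell's neighbors to the right and below (and the two forward diagonals) so each pair is counted once.
Row 0: R(0,0)–R(0,1)= R(0,0)–R(1,0)= R(0,0)–R(1,1)= R(0,1)–R(1,1)= R(0,1)–R(1,2)= R(0,1)–R(1,0)= B(0,3)–R(0,4)≠ B(0,3)–B(1,4)= B(0,3)–R(1,2)≠ R(0,4)–R(0,5)= R(0,4)–B(1,4)≠ R(0,5)–B(1,4)≠  → 4/12 unlike.
Row 1: R(1,0)–R(1,1)= R(1,0)–B(2,0)≠ R(1,0)–R(2,1)= R(1,1)–R(1,2)= R(1,1)–R(2,1)= R(1,1)–B(2,0)≠ R(1,2)–R(2,3)= R(1,2)–R(2,1)= B(1,4)–R(2,4)≠ B(1,4)–R(2,5)≠ B(1,4)–R(2,3)≠  → 5/11 unlike.
Row 2: B(2,0)–R(2,1)≠ B(2,0)–R(3,1)≠ R(2,1)–R(3,1)= R(2,3)–R(2,4)= R(2,3)–R(3,4)= R(2,4)–R(2,5)= R(2,4)–R(3,4)= R(2,5)–R(3,4)=  → 2/8 unlike.
Row 3: R(3,1)–B(4,1)≠ R(3,1)–R(4,2)= R(3,1)–R(4,0)= R(3,4)–R(4,5)= R(3,4)–R(4,3)=  → 1/5 unlike.
Row 4: R(4,0)–B(4,1)≠ R(4,0)–R(5,0)= R(4,0)–R(5,1)= B(4,1)–R(4,2)≠ B(4,1)–R(5,1)≠ B(4,1)–R(5,2)≠ B(4,1)–R(5,0)≠ R(4,2)–R(4,3)= R(4,2)–R(5,2)= R(4,2)–B(5,3)≠ R(4,2)–R(5,1)= R(4,3)–B(5,3)≠ R(4,3)–R(5,4)= R(4,3)–R(5,2)= R(4,5)–R(5,5)= R(4,5)–R(5,4)=  → 7/16 unlike.
Row 5: R(5,0)–R(5,1)= R(5,0)–R(6,0)= R(5,0)–R(6,1)= R(5,1)–R(5,2)= R(5,1)–R(6,1)= R(5,1)–R(6,0)= R(5,2)–B(5,3)≠ R(5,2)–R(6,3)= R(5,2)–R(6,1)= B(5,3)–R(5,4)≠ B(5,3)–R(6,3)≠ B(5,3)–B(6,4)= R(5,4)–R(5,5)= R(5,4)–B(6,4)≠ R(5,4)–R(6,3)= R(5,5)–B(6,4)≠  → 5/16 unlike.
Row 6: R(6,0)–R(6,1)= R(6,3)–B(6,4)≠  → 1/2 unlike.
Total adjacent occupied pairs: 70; unlike-type pairs: 25.
25/70 reduces to 5/14.

5/14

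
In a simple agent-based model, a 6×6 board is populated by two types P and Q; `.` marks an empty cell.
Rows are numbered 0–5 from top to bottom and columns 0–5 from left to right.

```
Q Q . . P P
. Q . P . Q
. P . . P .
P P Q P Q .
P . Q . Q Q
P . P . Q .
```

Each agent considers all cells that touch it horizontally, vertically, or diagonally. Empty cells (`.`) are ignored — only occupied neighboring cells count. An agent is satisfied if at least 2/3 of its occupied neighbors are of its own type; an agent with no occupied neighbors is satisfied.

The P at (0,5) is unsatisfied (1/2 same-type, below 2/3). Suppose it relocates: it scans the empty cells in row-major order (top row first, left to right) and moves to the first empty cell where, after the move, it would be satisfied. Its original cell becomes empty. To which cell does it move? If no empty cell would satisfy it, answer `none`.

(0,3)

Vacating (0,5). Empty cells in order:
  (0,2): 1/3 same-type → still unsatisfied.
  (0,3): 2/2 same-type → satisfied — stop here.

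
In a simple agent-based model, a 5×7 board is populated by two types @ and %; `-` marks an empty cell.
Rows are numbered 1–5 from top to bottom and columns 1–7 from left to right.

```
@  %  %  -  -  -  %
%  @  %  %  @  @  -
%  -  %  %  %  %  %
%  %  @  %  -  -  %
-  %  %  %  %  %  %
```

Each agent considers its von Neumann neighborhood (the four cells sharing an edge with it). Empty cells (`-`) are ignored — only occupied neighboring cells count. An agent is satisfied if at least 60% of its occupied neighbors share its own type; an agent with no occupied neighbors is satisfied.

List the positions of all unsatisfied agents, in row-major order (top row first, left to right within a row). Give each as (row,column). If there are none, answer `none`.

(1,1), (1,2), (2,1), (2,2), (2,5), (2,6), (4,3)

Row 1: (1,1)@ 0/2 ✗ · (1,2)% 1/3 ✗ · (1,3)% 2/2 ✓ · (1,7)% 0/0 ✓
Row 2: (2,1)% 1/3 ✗ · (2,2)@ 0/3 ✗ · (2,3)% 3/4 ✓ · (2,4)% 2/3 ✓ · (2,5)@ 1/3 ✗ · (2,6)@ 1/2 ✗
Row 3: (3,1)% 2/2 ✓ · (3,3)% 2/3 ✓ · (3,4)% 4/4 ✓ · (3,5)% 2/3 ✓ · (3,6)% 2/3 ✓ · (3,7)% 2/2 ✓
Row 4: (4,1)% 2/2 ✓ · (4,2)% 2/3 ✓ · (4,3)@ 0/4 ✗ · (4,4)% 2/3 ✓ · (4,7)% 2/2 ✓
Row 5: (5,2)% 2/2 ✓ · (5,3)% 2/3 ✓ · (5,4)% 3/3 ✓ · (5,5)% 2/2 ✓ · (5,6)% 2/2 ✓ · (5,7)% 2/2 ✓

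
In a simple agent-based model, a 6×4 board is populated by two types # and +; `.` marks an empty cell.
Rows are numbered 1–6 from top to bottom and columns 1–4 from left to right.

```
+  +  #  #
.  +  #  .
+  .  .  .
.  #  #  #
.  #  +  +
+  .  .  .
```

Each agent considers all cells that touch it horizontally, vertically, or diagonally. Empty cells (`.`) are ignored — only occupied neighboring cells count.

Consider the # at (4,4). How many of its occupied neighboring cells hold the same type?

Occupied neighbors of (4,4): (4,3)=#, (5,3)=+, (5,4)=+.
Same type (#): 1 of 3.

1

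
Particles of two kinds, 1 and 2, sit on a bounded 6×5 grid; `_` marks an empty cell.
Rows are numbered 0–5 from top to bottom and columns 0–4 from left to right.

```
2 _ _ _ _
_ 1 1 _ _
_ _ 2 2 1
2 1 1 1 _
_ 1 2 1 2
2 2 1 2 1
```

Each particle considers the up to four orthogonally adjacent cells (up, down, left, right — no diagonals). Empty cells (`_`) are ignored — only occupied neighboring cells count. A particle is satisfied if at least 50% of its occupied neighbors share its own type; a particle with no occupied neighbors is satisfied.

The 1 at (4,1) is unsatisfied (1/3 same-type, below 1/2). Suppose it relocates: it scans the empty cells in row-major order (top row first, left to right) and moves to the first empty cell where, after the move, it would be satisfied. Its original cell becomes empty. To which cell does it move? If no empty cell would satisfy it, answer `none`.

(0,1)

Vacating (4,1). Empty cells in order:
  (0,1): 1/2 same-type → satisfied — stop here.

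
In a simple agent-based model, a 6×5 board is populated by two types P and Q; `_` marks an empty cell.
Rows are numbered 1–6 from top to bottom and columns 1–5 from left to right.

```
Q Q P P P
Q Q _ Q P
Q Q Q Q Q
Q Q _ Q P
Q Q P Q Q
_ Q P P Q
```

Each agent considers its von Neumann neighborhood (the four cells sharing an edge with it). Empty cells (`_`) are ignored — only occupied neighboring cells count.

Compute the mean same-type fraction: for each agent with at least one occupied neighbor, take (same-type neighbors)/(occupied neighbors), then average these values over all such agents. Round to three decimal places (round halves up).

(1,1)Q 2/2
(1,2)Q 2/3
(1,3)P 1/2
(1,4)P 2/3
(1,5)P 2/2
(2,1)Q 3/3
(2,2)Q 3/3
(2,4)Q 1/3
(2,5)P 1/3
(3,1)Q 3/3
(3,2)Q 4/4
(3,3)Q 2/2
(3,4)Q 4/4
(3,5)Q 1/3
(4,1)Q 3/3
(4,2)Q 3/3
(4,4)Q 2/3
(4,5)P 0/3
(5,1)Q 2/2
(5,2)Q 3/4
(5,3)P 1/3
(5,4)Q 2/4
(5,5)Q 2/3
(6,2)Q 1/2
(6,3)P 2/3
(6,4)P 1/3
(6,5)Q 1/2
Sum over 27 agents: 2/2 + 2/3 + 1/2 + 2/3 + 2/2 + 3/3 + 3/3 + 1/3 + 1/3 + 3/3 + 4/4 + 2/2 + 4/4 + 1/3 + 3/3 + 3/3 + 2/3 + 0/3 + 2/2 + 3/4 + 1/3 + 2/4 + 2/3 + 1/2 + 2/3 + 1/3 + 1/2 = 75/4; mean = 75/4 ÷ 27 = 25/36 = 0.694444… → 0.694.

0.694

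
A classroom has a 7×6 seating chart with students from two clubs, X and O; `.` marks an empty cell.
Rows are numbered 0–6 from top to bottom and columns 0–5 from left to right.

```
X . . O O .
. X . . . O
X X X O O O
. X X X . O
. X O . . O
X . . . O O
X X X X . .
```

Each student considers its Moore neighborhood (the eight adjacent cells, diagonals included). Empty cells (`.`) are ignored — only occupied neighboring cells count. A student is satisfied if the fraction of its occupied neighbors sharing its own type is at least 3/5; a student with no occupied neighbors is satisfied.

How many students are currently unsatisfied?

Row 0: (0,0)X 1/1 ok · (0,3)O 1/1 ok · (0,4)O 2/2 ok
Row 1: (1,1)X 4/4 ok · (1,5)O 3/3 ok
Row 2: (2,0)X 3/3 ok · (2,1)X 5/5 ok · (2,2)X 5/6 ok · (2,3)O 1/4 unhappy · (2,4)O 4/5 ok · (2,5)O 3/3 ok
Row 3: (3,1)X 5/6 ok · (3,2)X 5/7 ok · (3,3)X 2/5 unhappy · (3,5)O 3/3 ok
Row 4: (4,1)X 3/4 ok · (4,2)O 0/4 unhappy · (4,5)O 3/3 ok
Row 5: (5,0)X 3/3 ok · (5,4)O 2/3 ok · (5,5)O 2/2 ok
Row 6: (6,0)X 2/2 ok · (6,1)X 3/3 ok · (6,2)X 2/2 ok · (6,3)X 1/2 unhappy
Unsatisfied: (2,3), (3,3), (4,2), (6,3) — 4 in total.

4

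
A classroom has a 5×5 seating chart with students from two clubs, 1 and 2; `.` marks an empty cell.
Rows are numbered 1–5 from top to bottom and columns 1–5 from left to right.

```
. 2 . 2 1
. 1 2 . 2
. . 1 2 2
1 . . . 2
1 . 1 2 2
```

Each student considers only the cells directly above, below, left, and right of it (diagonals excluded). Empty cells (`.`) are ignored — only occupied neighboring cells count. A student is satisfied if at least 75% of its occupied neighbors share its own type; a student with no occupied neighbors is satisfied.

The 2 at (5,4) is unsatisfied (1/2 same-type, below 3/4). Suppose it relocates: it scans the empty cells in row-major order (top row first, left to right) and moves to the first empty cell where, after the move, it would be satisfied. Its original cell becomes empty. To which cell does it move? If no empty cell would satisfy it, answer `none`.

(1,1)

Vacating (5,4). Empty cells in order:
  (1,1): 1/1 same-type → satisfied — stop here.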